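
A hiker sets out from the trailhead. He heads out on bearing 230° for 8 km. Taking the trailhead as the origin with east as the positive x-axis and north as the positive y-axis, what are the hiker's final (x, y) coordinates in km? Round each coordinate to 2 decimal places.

(-6.13, -5.14)

Leg 1 (230°, 8 km): east 8 sin 230° = -6.13, north 8 cos 230° = -5.14
Summing: -6.13 km east, -5.14 km north → (-6.13, -5.14).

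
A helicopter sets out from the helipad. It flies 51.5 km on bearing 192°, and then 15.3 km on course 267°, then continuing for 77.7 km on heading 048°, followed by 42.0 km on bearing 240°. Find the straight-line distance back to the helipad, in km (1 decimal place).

20.7 km

Leg 1 (192°, 51.5 km): east 51.5 sin 192° = -10.71, north 51.5 cos 192° = -50.37
Leg 2 (267°, 15.3 km): east 15.3 sin 267° = -15.28, north 15.3 cos 267° = -0.80
Leg 3 (048°, 77.7 km): east 77.7 sin 48° = 57.74, north 77.7 cos 48° = 51.99
Leg 4 (240°, 42.0 km): east 42.0 sin 240° = -36.37, north 42.0 cos 240° = -21.00
Net: -4.62 east, -20.18 north. Distance = √((-4.62)² + (-20.18)²) = 20.705 km.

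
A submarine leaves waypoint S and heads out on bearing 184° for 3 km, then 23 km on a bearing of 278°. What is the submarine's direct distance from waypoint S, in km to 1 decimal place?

Leg 1 (184°, 3 km): east 3 sin 184° = -0.21, north 3 cos 184° = -2.99
Leg 2 (278°, 23 km): east 23 sin 278° = -22.78, north 23 cos 278° = 3.20
Net: -22.99 east, 0.21 north. Distance = √((-22.99)² + (0.21)²) = 22.986 km.

23.0 km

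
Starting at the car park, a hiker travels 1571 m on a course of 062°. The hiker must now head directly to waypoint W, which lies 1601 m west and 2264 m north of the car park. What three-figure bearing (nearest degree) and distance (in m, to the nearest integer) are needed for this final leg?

297°, 3355 m

Leg 1 (062°, 1571 m): east 1571 sin 62° = 1387.11, north 1571 cos 62° = 737.54
Current position: (1387.11, 737.54). Target: (-1601, 2264). Remaining: Δeast = -2988.11, Δnorth = 1526.46.
Bearing = atan2(-2988.11, 1526.46) mod 360° = 297.06°; distance = √((-2988.11)² + (1526.46)²) = 3355.426 m.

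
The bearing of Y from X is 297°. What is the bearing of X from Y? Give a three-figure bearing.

117°

Back-bearing = 297° − 180° = 117°.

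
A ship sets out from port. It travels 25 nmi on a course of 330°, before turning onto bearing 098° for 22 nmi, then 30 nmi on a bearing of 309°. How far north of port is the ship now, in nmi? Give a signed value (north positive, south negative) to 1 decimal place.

37.5 nmi

Leg 1 (330°, 25 nmi): east 25 sin 330° = -12.50, north 25 cos 330° = 21.65
Leg 2 (098°, 22 nmi): east 22 sin 98° = 21.79, north 22 cos 98° = -3.06
Leg 3 (309°, 30 nmi): east 30 sin 309° = -23.31, north 30 cos 309° = 18.88
Net north component: 37.47 nmi.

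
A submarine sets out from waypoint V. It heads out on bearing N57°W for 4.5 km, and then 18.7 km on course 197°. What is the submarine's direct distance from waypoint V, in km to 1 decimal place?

Leg 1 (N57°W, 4.5 km): east 4.5 sin 303° = -3.77, north 4.5 cos 303° = 2.45
Leg 2 (197°, 18.7 km): east 18.7 sin 197° = -5.47, north 18.7 cos 197° = -17.88
Net: -9.24 east, -15.43 north. Distance = √((-9.24)² + (-15.43)²) = 17.988 km.

18.0 km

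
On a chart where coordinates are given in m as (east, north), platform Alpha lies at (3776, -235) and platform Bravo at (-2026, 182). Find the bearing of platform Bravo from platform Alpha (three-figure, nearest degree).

274°

Δeast = -2026 − 3776 = -5802.00; Δnorth = 182 − -235 = 417.00.
Bearing = atan2(Δeast, Δnorth) mod 360° = 274.11° ≈ 274°.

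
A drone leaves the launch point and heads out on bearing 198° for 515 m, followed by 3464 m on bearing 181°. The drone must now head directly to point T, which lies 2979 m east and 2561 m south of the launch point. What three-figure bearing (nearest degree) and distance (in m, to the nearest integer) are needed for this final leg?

Leg 1 (198°, 515 m): east 515 sin 198° = -159.14, north 515 cos 198° = -489.79
Leg 2 (181°, 3464 m): east 3464 sin 181° = -60.46, north 3464 cos 181° = -3463.47
Current position: (-219.60, -3953.27). Target: (2979, -2561). Remaining: Δeast = 3198.60, Δnorth = 1392.27.
Bearing = atan2(3198.60, 1392.27) mod 360° = 66.48°; distance = √((3198.60)² + (1392.27)²) = 3488.473 m.

066°, 3488 m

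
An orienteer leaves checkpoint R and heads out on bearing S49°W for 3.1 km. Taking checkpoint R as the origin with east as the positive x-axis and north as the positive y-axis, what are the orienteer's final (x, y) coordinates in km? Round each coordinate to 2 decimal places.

Leg 1 (S49°W, 3.1 km): east 3.1 sin 229° = -2.34, north 3.1 cos 229° = -2.03
Summing: -2.34 km east, -2.03 km north → (-2.34, -2.03).

(-2.34, -2.03)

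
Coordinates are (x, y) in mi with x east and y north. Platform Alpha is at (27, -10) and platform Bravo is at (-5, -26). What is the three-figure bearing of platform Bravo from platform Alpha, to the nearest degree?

Δeast = -5 − 27 = -32.00; Δnorth = -26 − -10 = -16.00.
Bearing = atan2(Δeast, Δnorth) mod 360° = 243.43° ≈ 243°.

243°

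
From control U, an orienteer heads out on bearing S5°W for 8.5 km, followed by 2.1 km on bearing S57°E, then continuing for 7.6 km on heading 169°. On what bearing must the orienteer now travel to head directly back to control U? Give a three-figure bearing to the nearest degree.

352°

Leg 1 (S5°W, 8.5 km): east 8.5 sin 185° = -0.74, north 8.5 cos 185° = -8.47
Leg 2 (S57°E, 2.1 km): east 2.1 sin 123° = 1.76, north 2.1 cos 123° = -1.14
Leg 3 (169°, 7.6 km): east 7.6 sin 169° = 1.45, north 7.6 cos 169° = -7.46
Net displacement: 2.47 east, -17.07 north. Direction back to start is (-2.47, 17.07): bearing = atan2(-2.47, 17.07) mod 360° = 351.77° ≈ 352°.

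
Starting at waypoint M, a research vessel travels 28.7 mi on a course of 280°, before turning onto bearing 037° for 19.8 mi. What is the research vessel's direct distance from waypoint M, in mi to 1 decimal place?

26.5 mi

Leg 1 (280°, 28.7 mi): east 28.7 sin 280° = -28.26, north 28.7 cos 280° = 4.98
Leg 2 (037°, 19.8 mi): east 19.8 sin 37° = 11.92, north 19.8 cos 37° = 15.81
Net: -16.35 east, 20.80 north. Distance = √((-16.35)² + (20.80)²) = 26.453 mi.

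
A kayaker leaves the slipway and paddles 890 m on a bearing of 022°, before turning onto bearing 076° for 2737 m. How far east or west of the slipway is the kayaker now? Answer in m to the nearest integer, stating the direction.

Leg 1 (022°, 890 m): east 890 sin 22° = 333.40, north 890 cos 22° = 825.19
Leg 2 (076°, 2737 m): east 2737 sin 76° = 2655.70, north 2737 cos 76° = 662.14
Net east component: 2989.10 m.

2989 m east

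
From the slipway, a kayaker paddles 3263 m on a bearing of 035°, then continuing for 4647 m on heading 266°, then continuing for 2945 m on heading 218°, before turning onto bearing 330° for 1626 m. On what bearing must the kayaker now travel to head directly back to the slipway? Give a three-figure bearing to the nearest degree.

105°

Leg 1 (035°, 3263 m): east 3263 sin 35° = 1871.58, north 3263 cos 35° = 2672.89
Leg 2 (266°, 4647 m): east 4647 sin 266° = -4635.68, north 4647 cos 266° = -324.16
Leg 3 (218°, 2945 m): east 2945 sin 218° = -1813.12, north 2945 cos 218° = -2320.69
Leg 4 (330°, 1626 m): east 1626 sin 330° = -813.00, north 1626 cos 330° = 1408.16
Net displacement: -5390.22 east, 1436.20 north. Direction back to start is (5390.22, -1436.20): bearing = atan2(5390.22, -1436.20) mod 360° = 104.92° ≈ 105°.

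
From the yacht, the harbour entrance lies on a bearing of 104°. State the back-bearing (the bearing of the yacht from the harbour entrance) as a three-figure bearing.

Back-bearing = 104° + 180° = 284°.

284°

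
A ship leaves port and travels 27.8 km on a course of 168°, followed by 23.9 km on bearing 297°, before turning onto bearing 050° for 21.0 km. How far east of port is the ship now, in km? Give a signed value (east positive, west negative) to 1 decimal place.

Leg 1 (168°, 27.8 km): east 27.8 sin 168° = 5.78, north 27.8 cos 168° = -27.19
Leg 2 (297°, 23.9 km): east 23.9 sin 297° = -21.30, north 23.9 cos 297° = 10.85
Leg 3 (050°, 21.0 km): east 21.0 sin 50° = 16.09, north 21.0 cos 50° = 13.50
Net east component: 0.57 km.

0.6 km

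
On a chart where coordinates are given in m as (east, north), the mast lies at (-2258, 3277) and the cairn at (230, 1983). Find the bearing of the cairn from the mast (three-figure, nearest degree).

117°

Δeast = 230 − -2258 = 2488.00; Δnorth = 1983 − 3277 = -1294.00.
Bearing = atan2(Δeast, Δnorth) mod 360° = 117.48° ≈ 117°.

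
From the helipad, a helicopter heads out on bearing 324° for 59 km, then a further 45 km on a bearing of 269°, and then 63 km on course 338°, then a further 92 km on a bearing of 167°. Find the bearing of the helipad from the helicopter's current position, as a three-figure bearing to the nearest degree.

Leg 1 (324°, 59 km): east 59 sin 324° = -34.68, north 59 cos 324° = 47.73
Leg 2 (269°, 45 km): east 45 sin 269° = -44.99, north 45 cos 269° = -0.79
Leg 3 (338°, 63 km): east 63 sin 338° = -23.60, north 63 cos 338° = 58.41
Leg 4 (167°, 92 km): east 92 sin 167° = 20.70, north 92 cos 167° = -89.64
Net displacement: -82.58 east, 15.72 north. Direction back to start is (82.58, -15.72): bearing = atan2(82.58, -15.72) mod 360° = 100.78° ≈ 101°.

101°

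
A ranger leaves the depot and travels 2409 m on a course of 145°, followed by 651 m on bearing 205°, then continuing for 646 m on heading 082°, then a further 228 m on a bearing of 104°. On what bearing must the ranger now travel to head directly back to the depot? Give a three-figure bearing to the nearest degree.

Leg 1 (145°, 2409 m): east 2409 sin 145° = 1381.75, north 2409 cos 145° = -1973.34
Leg 2 (205°, 651 m): east 651 sin 205° = -275.12, north 651 cos 205° = -590.01
Leg 3 (082°, 646 m): east 646 sin 82° = 639.71, north 646 cos 82° = 89.91
Leg 4 (104°, 228 m): east 228 sin 104° = 221.23, north 228 cos 104° = -55.16
Net displacement: 1967.56 east, -2528.60 north. Direction back to start is (-1967.56, 2528.60): bearing = atan2(-1967.56, 2528.60) mod 360° = 322.11° ≈ 322°.

322°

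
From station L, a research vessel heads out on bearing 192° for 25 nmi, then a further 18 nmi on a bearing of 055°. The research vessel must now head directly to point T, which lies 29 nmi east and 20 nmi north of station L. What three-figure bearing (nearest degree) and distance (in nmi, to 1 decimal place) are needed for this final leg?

030°, 39.3 nmi

Leg 1 (192°, 25 nmi): east 25 sin 192° = -5.20, north 25 cos 192° = -24.45
Leg 2 (055°, 18 nmi): east 18 sin 55° = 14.74, north 18 cos 55° = 10.32
Current position: (9.55, -14.13). Target: (29, 20). Remaining: Δeast = 19.45, Δnorth = 34.13.
Bearing = atan2(19.45, 34.13) mod 360° = 29.68°; distance = √((19.45)² + (34.13)²) = 39.284 nmi.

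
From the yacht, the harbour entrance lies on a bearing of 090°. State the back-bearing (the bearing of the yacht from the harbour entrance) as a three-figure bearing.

Back-bearing = 090° + 180° = 270°.

270°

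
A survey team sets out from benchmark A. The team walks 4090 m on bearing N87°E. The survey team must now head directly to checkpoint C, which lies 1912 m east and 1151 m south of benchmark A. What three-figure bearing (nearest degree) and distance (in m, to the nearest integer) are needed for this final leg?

238°, 2566 m

Leg 1 (N87°E, 4090 m): east 4090 sin 87° = 4084.39, north 4090 cos 87° = 214.05
Current position: (4084.39, 214.05). Target: (1912, -1151). Remaining: Δeast = -2172.39, Δnorth = -1365.05.
Bearing = atan2(-2172.39, -1365.05) mod 360° = 237.86°; distance = √((-2172.39)² + (-1365.05)²) = 2565.672 m.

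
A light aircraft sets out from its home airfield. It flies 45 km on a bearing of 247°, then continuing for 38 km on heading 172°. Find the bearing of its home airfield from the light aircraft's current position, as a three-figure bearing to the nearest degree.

Leg 1 (247°, 45 km): east 45 sin 247° = -41.42, north 45 cos 247° = -17.58
Leg 2 (172°, 38 km): east 38 sin 172° = 5.29, north 38 cos 172° = -37.63
Net displacement: -36.13 east, -55.21 north. Direction back to start is (36.13, 55.21): bearing = atan2(36.13, 55.21) mod 360° = 33.20° ≈ 033°.

033°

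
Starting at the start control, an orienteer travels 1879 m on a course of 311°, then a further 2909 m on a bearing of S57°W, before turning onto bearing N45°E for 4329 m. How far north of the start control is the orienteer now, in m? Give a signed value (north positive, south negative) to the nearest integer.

Leg 1 (311°, 1879 m): east 1879 sin 311° = -1418.10, north 1879 cos 311° = 1232.73
Leg 2 (S57°W, 2909 m): east 2909 sin 237° = -2439.69, north 2909 cos 237° = -1584.35
Leg 3 (N45°E, 4329 m): east 4329 sin 45° = 3061.07, north 4329 cos 45° = 3061.07
Net north component: 2709.45 m.

2709 m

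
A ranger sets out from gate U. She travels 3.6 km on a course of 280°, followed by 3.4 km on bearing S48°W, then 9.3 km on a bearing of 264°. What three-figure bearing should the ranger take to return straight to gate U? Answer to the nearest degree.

080°

Leg 1 (280°, 3.6 km): east 3.6 sin 280° = -3.55, north 3.6 cos 280° = 0.63
Leg 2 (S48°W, 3.4 km): east 3.4 sin 228° = -2.53, north 3.4 cos 228° = -2.28
Leg 3 (264°, 9.3 km): east 9.3 sin 264° = -9.25, north 9.3 cos 264° = -0.97
Net displacement: -15.32 east, -2.62 north. Direction back to start is (15.32, 2.62): bearing = atan2(15.32, 2.62) mod 360° = 80.29° ≈ 080°.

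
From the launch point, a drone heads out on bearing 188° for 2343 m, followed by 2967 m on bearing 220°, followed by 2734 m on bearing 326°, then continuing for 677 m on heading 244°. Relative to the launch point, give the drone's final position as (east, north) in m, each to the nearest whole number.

Leg 1 (188°, 2343 m): east 2343 sin 188° = -326.08, north 2343 cos 188° = -2320.20
Leg 2 (220°, 2967 m): east 2967 sin 220° = -1907.15, north 2967 cos 220° = -2272.85
Leg 3 (326°, 2734 m): east 2734 sin 326° = -1528.83, north 2734 cos 326° = 2266.59
Leg 4 (244°, 677 m): east 677 sin 244° = -608.48, north 677 cos 244° = -296.78
Summing: -4370.55 m east, -2623.24 m north → (-4371, -2623).

(-4371, -2623)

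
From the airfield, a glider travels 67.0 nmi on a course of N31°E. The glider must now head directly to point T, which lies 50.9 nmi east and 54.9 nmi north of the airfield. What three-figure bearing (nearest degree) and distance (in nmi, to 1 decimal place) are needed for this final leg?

Leg 1 (N31°E, 67.0 nmi): east 67.0 sin 31° = 34.51, north 67.0 cos 31° = 57.43
Current position: (34.51, 57.43). Target: (50.9, 54.9). Remaining: Δeast = 16.39, Δnorth = -2.53.
Bearing = atan2(16.39, -2.53) mod 360° = 98.77°; distance = √((16.39)² + (-2.53)²) = 16.587 nmi.

099°, 16.6 nmi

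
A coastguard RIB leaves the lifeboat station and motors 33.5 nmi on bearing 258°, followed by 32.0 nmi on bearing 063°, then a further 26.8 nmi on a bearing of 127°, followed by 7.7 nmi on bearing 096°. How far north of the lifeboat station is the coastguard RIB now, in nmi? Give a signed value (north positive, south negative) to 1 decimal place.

Leg 1 (258°, 33.5 nmi): east 33.5 sin 258° = -32.77, north 33.5 cos 258° = -6.97
Leg 2 (063°, 32.0 nmi): east 32.0 sin 63° = 28.51, north 32.0 cos 63° = 14.53
Leg 3 (127°, 26.8 nmi): east 26.8 sin 127° = 21.40, north 26.8 cos 127° = -16.13
Leg 4 (096°, 7.7 nmi): east 7.7 sin 96° = 7.66, north 7.7 cos 96° = -0.80
Net north component: -9.37 nmi.

-9.4 nmi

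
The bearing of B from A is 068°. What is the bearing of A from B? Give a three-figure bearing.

248°

Back-bearing = 068° + 180° = 248°.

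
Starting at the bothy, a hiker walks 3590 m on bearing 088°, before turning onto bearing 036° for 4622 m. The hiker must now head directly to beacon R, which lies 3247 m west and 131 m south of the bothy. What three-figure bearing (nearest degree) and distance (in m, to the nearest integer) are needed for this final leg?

247°, 10354 m

Leg 1 (088°, 3590 m): east 3590 sin 88° = 3587.81, north 3590 cos 88° = 125.29
Leg 2 (036°, 4622 m): east 4622 sin 36° = 2716.74, north 4622 cos 36° = 3739.28
Current position: (6304.56, 3864.57). Target: (-3247, -131). Remaining: Δeast = -9551.56, Δnorth = -3995.57.
Bearing = atan2(-9551.56, -3995.57) mod 360° = 247.30°; distance = √((-9551.56)² + (-3995.57)²) = 10353.588 m.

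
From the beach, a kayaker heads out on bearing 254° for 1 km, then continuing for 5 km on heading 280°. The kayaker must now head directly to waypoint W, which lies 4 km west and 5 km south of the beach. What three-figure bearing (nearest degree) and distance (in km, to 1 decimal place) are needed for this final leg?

Leg 1 (254°, 1 km): east 1 sin 254° = -0.96, north 1 cos 254° = -0.28
Leg 2 (280°, 5 km): east 5 sin 280° = -4.92, north 5 cos 280° = 0.87
Current position: (-5.89, 0.59). Target: (-4, -5). Remaining: Δeast = 1.89, Δnorth = -5.59.
Bearing = atan2(1.89, -5.59) mod 360° = 161.37°; distance = √((1.89)² + (-5.59)²) = 5.902 km.

161°, 5.9 km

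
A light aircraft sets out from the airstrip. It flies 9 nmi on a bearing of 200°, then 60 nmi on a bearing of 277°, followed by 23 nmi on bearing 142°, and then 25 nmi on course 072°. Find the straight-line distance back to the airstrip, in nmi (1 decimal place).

Leg 1 (200°, 9 nmi): east 9 sin 200° = -3.08, north 9 cos 200° = -8.46
Leg 2 (277°, 60 nmi): east 60 sin 277° = -59.55, north 60 cos 277° = 7.31
Leg 3 (142°, 23 nmi): east 23 sin 142° = 14.16, north 23 cos 142° = -18.12
Leg 4 (072°, 25 nmi): east 25 sin 72° = 23.78, north 25 cos 72° = 7.73
Net: -24.69 east, -11.54 north. Distance = √((-24.69)² + (-11.54)²) = 27.259 nmi.

27.3 nmi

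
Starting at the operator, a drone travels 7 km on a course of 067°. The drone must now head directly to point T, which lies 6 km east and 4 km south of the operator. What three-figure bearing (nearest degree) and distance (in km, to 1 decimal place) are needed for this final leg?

184°, 6.7 km

Leg 1 (067°, 7 km): east 7 sin 67° = 6.44, north 7 cos 67° = 2.74
Current position: (6.44, 2.74). Target: (6, -4). Remaining: Δeast = -0.44, Δnorth = -6.74.
Bearing = atan2(-0.44, -6.74) mod 360° = 183.77°; distance = √((-0.44)² + (-6.74)²) = 6.750 km.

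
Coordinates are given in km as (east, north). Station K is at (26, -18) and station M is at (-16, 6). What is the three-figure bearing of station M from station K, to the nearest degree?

Δeast = -16 − 26 = -42.00; Δnorth = 6 − -18 = 24.00.
Bearing = atan2(Δeast, Δnorth) mod 360° = 299.74° ≈ 300°.

300°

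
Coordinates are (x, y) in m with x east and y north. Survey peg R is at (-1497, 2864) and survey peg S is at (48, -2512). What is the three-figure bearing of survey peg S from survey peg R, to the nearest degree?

164°

Δeast = 48 − -1497 = 1545.00; Δnorth = -2512 − 2864 = -5376.00.
Bearing = atan2(Δeast, Δnorth) mod 360° = 163.97° ≈ 164°.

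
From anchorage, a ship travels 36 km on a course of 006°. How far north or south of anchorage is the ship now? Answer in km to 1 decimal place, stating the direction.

35.8 km north

Leg 1 (006°, 36 km): east 36 sin 6° = 3.76, north 36 cos 6° = 35.80
Net north component: 35.80 km.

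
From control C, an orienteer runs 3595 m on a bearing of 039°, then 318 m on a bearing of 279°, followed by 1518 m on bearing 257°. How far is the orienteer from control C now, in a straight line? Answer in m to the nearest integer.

2546 m

Leg 1 (039°, 3595 m): east 3595 sin 39° = 2262.41, north 3595 cos 39° = 2793.84
Leg 2 (279°, 318 m): east 318 sin 279° = -314.08, north 318 cos 279° = 49.75
Leg 3 (257°, 1518 m): east 1518 sin 257° = -1479.09, north 1518 cos 257° = -341.48
Net: 469.23 east, 2502.11 north. Distance = √((469.23)² + (2502.11)²) = 2545.728 m.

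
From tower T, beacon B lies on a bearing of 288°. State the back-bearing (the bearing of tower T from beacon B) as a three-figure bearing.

Back-bearing = 288° − 180° = 108°.

108°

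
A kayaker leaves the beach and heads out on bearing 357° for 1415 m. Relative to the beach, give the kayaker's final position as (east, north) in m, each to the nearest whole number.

(-74, 1413)

Leg 1 (357°, 1415 m): east 1415 sin 357° = -74.06, north 1415 cos 357° = 1413.06
Summing: -74.06 m east, 1413.06 m north → (-74, 1413).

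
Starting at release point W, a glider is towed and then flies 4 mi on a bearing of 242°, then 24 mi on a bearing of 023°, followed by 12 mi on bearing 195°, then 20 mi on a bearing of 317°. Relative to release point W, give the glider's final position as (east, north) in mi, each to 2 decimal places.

Leg 1 (242°, 4 mi): east 4 sin 242° = -3.53, north 4 cos 242° = -1.88
Leg 2 (023°, 24 mi): east 24 sin 23° = 9.38, north 24 cos 23° = 22.09
Leg 3 (195°, 12 mi): east 12 sin 195° = -3.11, north 12 cos 195° = -11.59
Leg 4 (317°, 20 mi): east 20 sin 317° = -13.64, north 20 cos 317° = 14.63
Summing: -10.90 mi east, 23.25 mi north → (-10.90, 23.25).

(-10.90, 23.25)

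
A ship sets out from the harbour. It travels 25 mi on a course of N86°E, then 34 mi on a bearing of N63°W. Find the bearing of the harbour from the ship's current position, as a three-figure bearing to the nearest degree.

Leg 1 (N86°E, 25 mi): east 25 sin 86° = 24.94, north 25 cos 86° = 1.74
Leg 2 (N63°W, 34 mi): east 34 sin 297° = -30.29, north 34 cos 297° = 15.44
Net displacement: -5.36 east, 17.18 north. Direction back to start is (5.36, -17.18): bearing = atan2(5.36, -17.18) mod 360° = 162.69° ≈ 163°.

163°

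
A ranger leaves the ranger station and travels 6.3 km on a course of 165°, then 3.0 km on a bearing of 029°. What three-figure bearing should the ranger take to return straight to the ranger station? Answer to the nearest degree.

318°

Leg 1 (165°, 6.3 km): east 6.3 sin 165° = 1.63, north 6.3 cos 165° = -6.09
Leg 2 (029°, 3.0 km): east 3.0 sin 29° = 1.45, north 3.0 cos 29° = 2.62
Net displacement: 3.08 east, -3.46 north. Direction back to start is (-3.08, 3.46): bearing = atan2(-3.08, 3.46) mod 360° = 318.29° ≈ 318°.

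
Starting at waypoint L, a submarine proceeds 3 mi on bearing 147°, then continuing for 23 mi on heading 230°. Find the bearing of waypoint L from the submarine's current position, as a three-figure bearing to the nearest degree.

Leg 1 (147°, 3 mi): east 3 sin 147° = 1.63, north 3 cos 147° = -2.52
Leg 2 (230°, 23 mi): east 23 sin 230° = -17.62, north 23 cos 230° = -14.78
Net displacement: -15.99 east, -17.30 north. Direction back to start is (15.99, 17.30): bearing = atan2(15.99, 17.30) mod 360° = 42.74° ≈ 043°.

043°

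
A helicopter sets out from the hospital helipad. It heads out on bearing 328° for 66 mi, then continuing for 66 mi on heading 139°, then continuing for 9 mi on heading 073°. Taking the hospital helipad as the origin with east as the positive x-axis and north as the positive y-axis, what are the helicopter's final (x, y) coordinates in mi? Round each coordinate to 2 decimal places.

Leg 1 (328°, 66 mi): east 66 sin 328° = -34.97, north 66 cos 328° = 55.97
Leg 2 (139°, 66 mi): east 66 sin 139° = 43.30, north 66 cos 139° = -49.81
Leg 3 (073°, 9 mi): east 9 sin 73° = 8.61, north 9 cos 73° = 2.63
Summing: 16.93 mi east, 8.79 mi north → (16.93, 8.79).

(16.93, 8.79)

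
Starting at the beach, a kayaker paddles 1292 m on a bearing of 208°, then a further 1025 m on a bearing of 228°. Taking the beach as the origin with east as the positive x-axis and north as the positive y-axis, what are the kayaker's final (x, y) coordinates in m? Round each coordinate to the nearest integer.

Leg 1 (208°, 1292 m): east 1292 sin 208° = -606.56, north 1292 cos 208° = -1140.77
Leg 2 (228°, 1025 m): east 1025 sin 228° = -761.72, north 1025 cos 228° = -685.86
Summing: -1368.28 m east, -1826.63 m north → (-1368, -1827).

(-1368, -1827)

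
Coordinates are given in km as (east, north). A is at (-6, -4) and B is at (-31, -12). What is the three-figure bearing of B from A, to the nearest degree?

252°

Δeast = -31 − -6 = -25.00; Δnorth = -12 − -4 = -8.00.
Bearing = atan2(Δeast, Δnorth) mod 360° = 252.26° ≈ 252°.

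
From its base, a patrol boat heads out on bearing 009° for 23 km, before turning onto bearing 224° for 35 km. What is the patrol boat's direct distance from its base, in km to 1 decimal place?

Leg 1 (009°, 23 km): east 23 sin 9° = 3.60, north 23 cos 9° = 22.72
Leg 2 (224°, 35 km): east 35 sin 224° = -24.31, north 35 cos 224° = -25.18
Net: -20.72 east, -2.46 north. Distance = √((-20.72)² + (-2.46)²) = 20.861 km.

20.9 km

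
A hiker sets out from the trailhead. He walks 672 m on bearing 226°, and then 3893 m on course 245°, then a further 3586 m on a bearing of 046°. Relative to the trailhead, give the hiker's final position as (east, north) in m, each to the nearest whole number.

Leg 1 (226°, 672 m): east 672 sin 226° = -483.40, north 672 cos 226° = -466.81
Leg 2 (245°, 3893 m): east 3893 sin 245° = -3528.26, north 3893 cos 245° = -1645.25
Leg 3 (046°, 3586 m): east 3586 sin 46° = 2579.55, north 3586 cos 46° = 2491.04
Summing: -1432.10 m east, 378.98 m north → (-1432, 379).

(-1432, 379)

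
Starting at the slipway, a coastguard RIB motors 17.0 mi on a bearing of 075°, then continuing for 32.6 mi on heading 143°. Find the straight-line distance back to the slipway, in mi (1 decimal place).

Leg 1 (075°, 17.0 mi): east 17.0 sin 75° = 16.42, north 17.0 cos 75° = 4.40
Leg 2 (143°, 32.6 mi): east 32.6 sin 143° = 19.62, north 32.6 cos 143° = -26.04
Net: 36.04 east, -21.64 north. Distance = √((36.04)² + (-21.64)²) = 42.035 mi.

42.0 mi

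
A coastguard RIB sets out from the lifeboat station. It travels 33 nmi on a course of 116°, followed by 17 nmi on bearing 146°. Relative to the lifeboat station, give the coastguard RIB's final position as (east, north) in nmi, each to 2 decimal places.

(39.17, -28.56)

Leg 1 (116°, 33 nmi): east 33 sin 116° = 29.66, north 33 cos 116° = -14.47
Leg 2 (146°, 17 nmi): east 17 sin 146° = 9.51, north 17 cos 146° = -14.09
Summing: 39.17 nmi east, -28.56 nmi north → (39.17, -28.56).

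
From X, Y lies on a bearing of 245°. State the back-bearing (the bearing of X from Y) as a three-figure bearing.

065°

Back-bearing = 245° − 180° = 065°.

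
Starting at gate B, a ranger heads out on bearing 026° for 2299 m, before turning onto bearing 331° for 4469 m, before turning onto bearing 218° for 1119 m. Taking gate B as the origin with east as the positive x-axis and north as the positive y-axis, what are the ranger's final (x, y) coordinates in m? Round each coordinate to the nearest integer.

Leg 1 (026°, 2299 m): east 2299 sin 26° = 1007.82, north 2299 cos 26° = 2066.33
Leg 2 (331°, 4469 m): east 4469 sin 331° = -2166.61, north 4469 cos 331° = 3908.68
Leg 3 (218°, 1119 m): east 1119 sin 218° = -688.93, north 1119 cos 218° = -881.78
Summing: -1847.72 m east, 5093.22 m north → (-1848, 5093).

(-1848, 5093)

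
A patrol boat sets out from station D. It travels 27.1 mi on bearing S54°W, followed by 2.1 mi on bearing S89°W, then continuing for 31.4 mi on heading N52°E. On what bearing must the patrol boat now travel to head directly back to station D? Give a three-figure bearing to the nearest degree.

Leg 1 (S54°W, 27.1 mi): east 27.1 sin 234° = -21.92, north 27.1 cos 234° = -15.93
Leg 2 (S89°W, 2.1 mi): east 2.1 sin 269° = -2.10, north 2.1 cos 269° = -0.04
Leg 3 (N52°E, 31.4 mi): east 31.4 sin 52° = 24.74, north 31.4 cos 52° = 19.33
Net displacement: 0.72 east, 3.37 north. Direction back to start is (-0.72, -3.37): bearing = atan2(-0.72, -3.37) mod 360° = 192.07° ≈ 192°.

192°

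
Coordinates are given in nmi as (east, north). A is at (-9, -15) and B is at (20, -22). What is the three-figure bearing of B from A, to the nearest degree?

Δeast = 20 − -9 = 29.00; Δnorth = -22 − -15 = -7.00.
Bearing = atan2(Δeast, Δnorth) mod 360° = 103.57° ≈ 104°.

104°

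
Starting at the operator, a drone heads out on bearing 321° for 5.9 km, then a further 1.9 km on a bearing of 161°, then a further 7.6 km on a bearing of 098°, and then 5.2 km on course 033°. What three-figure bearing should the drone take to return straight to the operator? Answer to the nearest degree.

230°

Leg 1 (321°, 5.9 km): east 5.9 sin 321° = -3.71, north 5.9 cos 321° = 4.59
Leg 2 (161°, 1.9 km): east 1.9 sin 161° = 0.62, north 1.9 cos 161° = -1.80
Leg 3 (098°, 7.6 km): east 7.6 sin 98° = 7.53, north 7.6 cos 98° = -1.06
Leg 4 (033°, 5.2 km): east 5.2 sin 33° = 2.83, north 5.2 cos 33° = 4.36
Net displacement: 7.26 east, 6.09 north. Direction back to start is (-7.26, -6.09): bearing = atan2(-7.26, -6.09) mod 360° = 230.01° ≈ 230°.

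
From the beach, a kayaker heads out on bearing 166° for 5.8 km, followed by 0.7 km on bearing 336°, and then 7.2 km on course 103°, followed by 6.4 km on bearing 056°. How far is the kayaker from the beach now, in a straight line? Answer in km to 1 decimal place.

Leg 1 (166°, 5.8 km): east 5.8 sin 166° = 1.40, north 5.8 cos 166° = -5.63
Leg 2 (336°, 0.7 km): east 0.7 sin 336° = -0.28, north 0.7 cos 336° = 0.64
Leg 3 (103°, 7.2 km): east 7.2 sin 103° = 7.02, north 7.2 cos 103° = -1.62
Leg 4 (056°, 6.4 km): east 6.4 sin 56° = 5.31, north 6.4 cos 56° = 3.58
Net: 13.44 east, -3.03 north. Distance = √((13.44)² + (-3.03)²) = 13.777 km.

13.8 km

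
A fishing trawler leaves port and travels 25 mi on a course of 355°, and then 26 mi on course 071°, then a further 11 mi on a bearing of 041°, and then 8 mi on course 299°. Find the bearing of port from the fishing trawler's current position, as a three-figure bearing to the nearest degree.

206°

Leg 1 (355°, 25 mi): east 25 sin 355° = -2.18, north 25 cos 355° = 24.90
Leg 2 (071°, 26 mi): east 26 sin 71° = 24.58, north 26 cos 71° = 8.46
Leg 3 (041°, 11 mi): east 11 sin 41° = 7.22, north 11 cos 41° = 8.30
Leg 4 (299°, 8 mi): east 8 sin 299° = -7.00, north 8 cos 299° = 3.88
Net displacement: 22.62 east, 45.55 north. Direction back to start is (-22.62, -45.55): bearing = atan2(-22.62, -45.55) mod 360° = 206.41° ≈ 206°.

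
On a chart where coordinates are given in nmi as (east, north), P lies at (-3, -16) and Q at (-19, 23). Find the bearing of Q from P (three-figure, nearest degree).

338°

Δeast = -19 − -3 = -16.00; Δnorth = 23 − -16 = 39.00.
Bearing = atan2(Δeast, Δnorth) mod 360° = 337.69° ≈ 338°.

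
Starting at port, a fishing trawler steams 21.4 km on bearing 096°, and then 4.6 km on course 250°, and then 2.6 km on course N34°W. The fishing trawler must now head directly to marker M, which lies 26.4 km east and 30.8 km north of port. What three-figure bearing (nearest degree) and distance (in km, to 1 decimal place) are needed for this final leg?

Leg 1 (096°, 21.4 km): east 21.4 sin 96° = 21.28, north 21.4 cos 96° = -2.24
Leg 2 (250°, 4.6 km): east 4.6 sin 250° = -4.32, north 4.6 cos 250° = -1.57
Leg 3 (N34°W, 2.6 km): east 2.6 sin 326° = -1.45, north 2.6 cos 326° = 2.16
Current position: (15.51, -1.65). Target: (26.4, 30.8). Remaining: Δeast = 10.89, Δnorth = 32.45.
Bearing = atan2(10.89, 32.45) mod 360° = 18.55°; distance = √((10.89)² + (32.45)²) = 34.234 km.

019°, 34.2 km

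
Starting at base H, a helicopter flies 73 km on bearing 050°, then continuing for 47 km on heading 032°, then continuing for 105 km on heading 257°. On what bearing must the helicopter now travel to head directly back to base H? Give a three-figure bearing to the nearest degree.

161°

Leg 1 (050°, 73 km): east 73 sin 50° = 55.92, north 73 cos 50° = 46.92
Leg 2 (032°, 47 km): east 47 sin 32° = 24.91, north 47 cos 32° = 39.86
Leg 3 (257°, 105 km): east 105 sin 257° = -102.31, north 105 cos 257° = -23.62
Net displacement: -21.48 east, 63.16 north. Direction back to start is (21.48, -63.16): bearing = atan2(21.48, -63.16) mod 360° = 161.22° ≈ 161°.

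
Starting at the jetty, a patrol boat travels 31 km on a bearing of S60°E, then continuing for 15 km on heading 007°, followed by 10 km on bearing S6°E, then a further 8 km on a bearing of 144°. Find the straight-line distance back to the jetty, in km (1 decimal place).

38.4 km

Leg 1 (S60°E, 31 km): east 31 sin 120° = 26.85, north 31 cos 120° = -15.50
Leg 2 (007°, 15 km): east 15 sin 7° = 1.83, north 15 cos 7° = 14.89
Leg 3 (S6°E, 10 km): east 10 sin 174° = 1.05, north 10 cos 174° = -9.95
Leg 4 (144°, 8 km): east 8 sin 144° = 4.70, north 8 cos 144° = -6.47
Net: 34.42 east, -17.03 north. Distance = √((34.42)² + (-17.03)²) = 38.404 km.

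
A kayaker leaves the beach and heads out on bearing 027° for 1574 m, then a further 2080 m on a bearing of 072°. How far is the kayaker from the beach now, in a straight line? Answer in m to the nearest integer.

3381 m

Leg 1 (027°, 1574 m): east 1574 sin 27° = 714.58, north 1574 cos 27° = 1402.44
Leg 2 (072°, 2080 m): east 2080 sin 72° = 1978.20, north 2080 cos 72° = 642.76
Net: 2692.78 east, 2045.20 north. Distance = √((2692.78)² + (2045.20)²) = 3381.405 m.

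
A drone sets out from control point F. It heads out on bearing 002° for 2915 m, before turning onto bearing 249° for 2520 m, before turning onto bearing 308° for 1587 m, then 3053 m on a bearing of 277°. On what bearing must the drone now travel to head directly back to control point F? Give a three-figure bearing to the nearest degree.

Leg 1 (002°, 2915 m): east 2915 sin 2° = 101.73, north 2915 cos 2° = 2913.22
Leg 2 (249°, 2520 m): east 2520 sin 249° = -2352.62, north 2520 cos 249° = -903.09
Leg 3 (308°, 1587 m): east 1587 sin 308° = -1250.57, north 1587 cos 308° = 977.05
Leg 4 (277°, 3053 m): east 3053 sin 277° = -3030.24, north 3053 cos 277° = 372.07
Net displacement: -6531.71 east, 3359.26 north. Direction back to start is (6531.71, -3359.26): bearing = atan2(6531.71, -3359.26) mod 360° = 117.22° ≈ 117°.

117°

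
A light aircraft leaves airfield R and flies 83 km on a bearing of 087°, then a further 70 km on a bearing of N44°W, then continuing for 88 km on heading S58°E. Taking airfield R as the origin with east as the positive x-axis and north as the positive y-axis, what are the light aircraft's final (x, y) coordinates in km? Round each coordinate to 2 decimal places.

Leg 1 (087°, 83 km): east 83 sin 87° = 82.89, north 83 cos 87° = 4.34
Leg 2 (N44°W, 70 km): east 70 sin 316° = -48.63, north 70 cos 316° = 50.35
Leg 3 (S58°E, 88 km): east 88 sin 122° = 74.63, north 88 cos 122° = -46.63
Summing: 108.89 km east, 8.06 km north → (108.89, 8.06).

(108.89, 8.06)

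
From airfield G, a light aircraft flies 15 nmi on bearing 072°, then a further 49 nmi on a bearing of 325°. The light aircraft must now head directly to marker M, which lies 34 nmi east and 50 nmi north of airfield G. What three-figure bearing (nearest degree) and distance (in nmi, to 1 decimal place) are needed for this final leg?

Leg 1 (072°, 15 nmi): east 15 sin 72° = 14.27, north 15 cos 72° = 4.64
Leg 2 (325°, 49 nmi): east 49 sin 325° = -28.11, north 49 cos 325° = 40.14
Current position: (-13.84, 44.77). Target: (34, 50). Remaining: Δeast = 47.84, Δnorth = 5.23.
Bearing = atan2(47.84, 5.23) mod 360° = 83.77°; distance = √((47.84)² + (5.23)²) = 48.124 nmi.

084°, 48.1 nmi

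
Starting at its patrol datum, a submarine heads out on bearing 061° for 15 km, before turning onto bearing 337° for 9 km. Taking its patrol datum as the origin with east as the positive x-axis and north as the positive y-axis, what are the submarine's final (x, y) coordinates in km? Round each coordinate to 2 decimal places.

(9.60, 15.56)

Leg 1 (061°, 15 km): east 15 sin 61° = 13.12, north 15 cos 61° = 7.27
Leg 2 (337°, 9 km): east 9 sin 337° = -3.52, north 9 cos 337° = 8.28
Summing: 9.60 km east, 15.56 km north → (9.60, 15.56).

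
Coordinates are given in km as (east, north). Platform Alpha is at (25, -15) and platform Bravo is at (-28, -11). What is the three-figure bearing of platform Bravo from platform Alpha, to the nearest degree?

274°

Δeast = -28 − 25 = -53.00; Δnorth = -11 − -15 = 4.00.
Bearing = atan2(Δeast, Δnorth) mod 360° = 274.32° ≈ 274°.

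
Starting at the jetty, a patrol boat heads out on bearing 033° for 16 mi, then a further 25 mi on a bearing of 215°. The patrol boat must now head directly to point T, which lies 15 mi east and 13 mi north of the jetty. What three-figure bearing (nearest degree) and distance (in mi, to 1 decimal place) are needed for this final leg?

046°, 28.8 mi

Leg 1 (033°, 16 mi): east 16 sin 33° = 8.71, north 16 cos 33° = 13.42
Leg 2 (215°, 25 mi): east 25 sin 215° = -14.34, north 25 cos 215° = -20.48
Current position: (-5.63, -7.06). Target: (15, 13). Remaining: Δeast = 20.63, Δnorth = 20.06.
Bearing = atan2(20.63, 20.06) mod 360° = 45.80°; distance = √((20.63)² + (20.06)²) = 28.772 mi.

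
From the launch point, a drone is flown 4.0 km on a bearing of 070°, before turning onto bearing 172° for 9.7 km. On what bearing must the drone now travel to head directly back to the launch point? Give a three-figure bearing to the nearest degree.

328°

Leg 1 (070°, 4.0 km): east 4.0 sin 70° = 3.76, north 4.0 cos 70° = 1.37
Leg 2 (172°, 9.7 km): east 9.7 sin 172° = 1.35, north 9.7 cos 172° = -9.61
Net displacement: 5.11 east, -8.24 north. Direction back to start is (-5.11, 8.24): bearing = atan2(-5.11, 8.24) mod 360° = 328.19° ≈ 328°.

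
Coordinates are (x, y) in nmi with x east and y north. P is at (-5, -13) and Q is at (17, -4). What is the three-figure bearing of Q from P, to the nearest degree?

068°

Δeast = 17 − -5 = 22.00; Δnorth = -4 − -13 = 9.00.
Bearing = atan2(Δeast, Δnorth) mod 360° = 67.75° ≈ 068°.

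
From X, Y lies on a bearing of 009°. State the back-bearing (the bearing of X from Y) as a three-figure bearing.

Back-bearing = 009° + 180° = 189°.

189°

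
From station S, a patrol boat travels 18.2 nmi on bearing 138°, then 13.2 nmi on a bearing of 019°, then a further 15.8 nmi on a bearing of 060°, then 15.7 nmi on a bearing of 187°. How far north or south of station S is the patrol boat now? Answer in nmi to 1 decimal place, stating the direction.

Leg 1 (138°, 18.2 nmi): east 18.2 sin 138° = 12.18, north 18.2 cos 138° = -13.53
Leg 2 (019°, 13.2 nmi): east 13.2 sin 19° = 4.30, north 13.2 cos 19° = 12.48
Leg 3 (060°, 15.8 nmi): east 15.8 sin 60° = 13.68, north 15.8 cos 60° = 7.90
Leg 4 (187°, 15.7 nmi): east 15.7 sin 187° = -1.91, north 15.7 cos 187° = -15.58
Net north component: -8.73 nmi.

8.7 nmi south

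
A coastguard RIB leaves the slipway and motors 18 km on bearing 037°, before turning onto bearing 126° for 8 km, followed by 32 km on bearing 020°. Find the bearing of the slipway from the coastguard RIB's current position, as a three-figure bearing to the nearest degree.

Leg 1 (037°, 18 km): east 18 sin 37° = 10.83, north 18 cos 37° = 14.38
Leg 2 (126°, 8 km): east 8 sin 126° = 6.47, north 8 cos 126° = -4.70
Leg 3 (020°, 32 km): east 32 sin 20° = 10.94, north 32 cos 20° = 30.07
Net displacement: 28.25 east, 39.74 north. Direction back to start is (-28.25, -39.74): bearing = atan2(-28.25, -39.74) mod 360° = 215.41° ≈ 215°.

215°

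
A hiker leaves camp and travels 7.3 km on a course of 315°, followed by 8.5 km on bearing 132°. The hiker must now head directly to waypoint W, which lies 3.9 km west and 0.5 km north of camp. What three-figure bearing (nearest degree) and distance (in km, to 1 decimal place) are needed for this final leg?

Leg 1 (315°, 7.3 km): east 7.3 sin 315° = -5.16, north 7.3 cos 315° = 5.16
Leg 2 (132°, 8.5 km): east 8.5 sin 132° = 6.32, north 8.5 cos 132° = -5.69
Current position: (1.15, -0.53). Target: (-3.9, 0.5). Remaining: Δeast = -5.05, Δnorth = 1.03.
Bearing = atan2(-5.05, 1.03) mod 360° = 281.47°; distance = √((-5.05)² + (1.03)²) = 5.158 km.

281°, 5.2 km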